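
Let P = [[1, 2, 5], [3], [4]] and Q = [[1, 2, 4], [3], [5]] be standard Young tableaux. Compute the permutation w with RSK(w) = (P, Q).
1 4 3 5 2

Reverse RSK: for i = n, n-1, ..., 1, locate i in Q, remove the corresponding corner cell from P, and reverse-bump its entry up through P; the value ejected from row 1 is w(i).

So w = 1 4 3 5 2.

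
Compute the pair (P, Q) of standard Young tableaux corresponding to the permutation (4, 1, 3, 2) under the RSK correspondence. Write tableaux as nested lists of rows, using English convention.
Insert each entry of the permutation into P by Schensted row insertion, recording in Q the position of each new cell.

Insert 4: appended to row 1. P = [[4]], Q = [[1]].
Insert 1: 1 bumps 4 from row 1; 4 starts row 2. P = [[1], [4]], Q = [[1], [2]].
Insert 3: appended to row 1. P = [[1, 3], [4]], Q = [[1, 3], [2]].
Insert 2: 2 bumps 3 from row 1; 3 bumps 4 from row 2; 4 starts row 3. P = [[1, 2], [3], [4]], Q = [[1, 3], [2], [4]].

So P = [[1, 2], [3], [4]], Q = [[1, 3], [2], [4]].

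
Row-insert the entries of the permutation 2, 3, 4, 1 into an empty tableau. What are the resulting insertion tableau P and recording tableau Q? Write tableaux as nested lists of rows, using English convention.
P = [[1, 3, 4], [2]], Q = [[1, 2, 3], [4]]

Insert each entry of the permutation into P by Schensted row insertion, recording in Q the position of each new cell.

Insert 2: appended to row 1. P = [[2]], Q = [[1]].
Insert 3: appended to row 1. P = [[2, 3]], Q = [[1, 2]].
Insert 4: appended to row 1. P = [[2, 3, 4]], Q = [[1, 2, 3]].
Insert 1: 1 bumps 2 from row 1; 2 starts row 2. P = [[1, 3, 4], [2]], Q = [[1, 2, 3], [4]].

So P = [[1, 3, 4], [2]], Q = [[1, 2, 3], [4]].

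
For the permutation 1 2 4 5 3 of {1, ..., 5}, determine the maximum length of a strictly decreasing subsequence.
2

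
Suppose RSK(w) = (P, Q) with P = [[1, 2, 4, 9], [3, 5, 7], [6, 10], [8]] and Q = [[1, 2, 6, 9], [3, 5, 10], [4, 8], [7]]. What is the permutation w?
Reverse the RSK construction: for i from n down to 1, find the cell of Q containing i, remove the entry at that cell from P, and reverse-bump it up through P; the value ejected from row 1 is w(i).

Step i=10: Q has 10 at row 2, column 3; remove 7 from row 2 of P and reverse-bump: 7 enters row 1 and ejects 4. So w(10) = 4. P is now [[1, 2, 7, 9], [3, 5], [6, 10], [8]].
Step i=9: Q has 9 at row 1, column 4; remove that cell from P, ejecting 9. So w(9) = 9. P is now [[1, 2, 7], [3, 5], [6, 10], [8]].
Step i=8: Q has 8 at row 3, column 2; remove 10 from row 3 of P and reverse-bump: 10 enters row 2 and ejects 5; 5 enters row 1 and ejects 2. So w(8) = 2. P is now [[1, 5, 7], [3, 10], [6], [8]].
Step i=7: Q has 7 at row 4, column 1; remove 8 from row 4 of P and reverse-bump: 8 enters row 3 and ejects 6; 6 enters row 2 and ejects 3; 3 enters row 1 and ejects 1. So w(7) = 1. P is now [[3, 5, 7], [6, 10], [8]].
Step i=6: Q has 6 at row 1, column 3; remove that cell from P, ejecting 7. So w(6) = 7. P is now [[3, 5], [6, 10], [8]].
Step i=5: Q has 5 at row 2, column 2; remove 10 from row 2 of P and reverse-bump: 10 enters row 1 and ejects 5. So w(5) = 5. P is now [[3, 10], [6], [8]].
Step i=4: Q has 4 at row 3, column 1; remove 8 from row 3 of P and reverse-bump: 8 enters row 2 and ejects 6; 6 enters row 1 and ejects 3. So w(4) = 3. P is now [[6, 10], [8]].
Step i=3: Q has 3 at row 2, column 1; remove 8 from row 2 of P and reverse-bump: 8 enters row 1 and ejects 6. So w(3) = 6. P is now [[8, 10]].
Step i=2: Q has 2 at row 1, column 2; remove that cell from P, ejecting 10. So w(2) = 10. P is now [[8]].
Step i=1: Q has 1 at row 1, column 1; remove that cell from P, ejecting 8. So w(1) = 8. P is now [].

So w = 8 10 6 3 5 7 1 2 9 4.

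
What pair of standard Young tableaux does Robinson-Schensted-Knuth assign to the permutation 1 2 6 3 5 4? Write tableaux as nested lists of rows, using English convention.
Insert each entry of the permutation into P by Schensted row insertion, recording in Q the position of each new cell.

Insert 1: appended to row 1. P = [[1]], Q = [[1]].
Insert 2: appended to row 1. P = [[1, 2]], Q = [[1, 2]].
Insert 6: appended to row 1. P = [[1, 2, 6]], Q = [[1, 2, 3]].
Insert 3: 3 bumps 6 from row 1; 6 starts row 2. P = [[1, 2, 3], [6]], Q = [[1, 2, 3], [4]].
Insert 5: appended to row 1. P = [[1, 2, 3, 5], [6]], Q = [[1, 2, 3, 5], [4]].
Insert 4: 4 bumps 5 from row 1; 5 bumps 6 from row 2; 6 starts row 3. P = [[1, 2, 3, 4], [5], [6]], Q = [[1, 2, 3, 5], [4], [6]].

So P = [[1, 2, 3, 4], [5], [6]], Q = [[1, 2, 3, 5], [4], [6]].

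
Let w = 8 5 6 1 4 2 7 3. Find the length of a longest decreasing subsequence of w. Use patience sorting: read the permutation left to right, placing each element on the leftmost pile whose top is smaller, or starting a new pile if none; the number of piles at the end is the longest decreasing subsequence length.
4

8: new pile. tops = [8]
5: new pile. tops = [8, 5]
6: onto pile 2 (replacing 5). tops = [8, 6]
1: new pile. tops = [8, 6, 1]
4: onto pile 3 (replacing 1). tops = [8, 6, 4]
2: new pile. tops = [8, 6, 4, 2]
7: onto pile 2 (replacing 6). tops = [8, 7, 4, 2]
3: onto pile 4 (replacing 2). tops = [8, 7, 4, 3]

4 piles, so the longest decreasing subsequence has length 4.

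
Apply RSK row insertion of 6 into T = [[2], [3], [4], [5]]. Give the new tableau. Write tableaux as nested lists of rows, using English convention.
6 is larger than every entry of row 1, so it is appended to row 1. The new tableau is [[2, 6], [3], [4], [5]].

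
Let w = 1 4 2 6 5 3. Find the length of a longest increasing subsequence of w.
3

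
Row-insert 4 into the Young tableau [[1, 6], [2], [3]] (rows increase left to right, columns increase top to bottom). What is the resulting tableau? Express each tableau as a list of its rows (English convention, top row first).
[[1, 4], [2, 6], [3]]

In row 1, 4 replaces 6 (the leftmost entry greater than 4); 6 is bumped to row 2. 6 is appended to row 2. The new tableau is [[1, 4], [2, 6], [3]].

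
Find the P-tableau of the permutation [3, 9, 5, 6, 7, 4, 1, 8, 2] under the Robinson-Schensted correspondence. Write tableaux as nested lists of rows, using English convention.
P = [[1, 2, 6, 7, 8], [3, 4], [5], [9]]

Insert 3: appended to row 1. P = [[3]].
Insert 9: appended to row 1. P = [[3, 9]].
Insert 5: 5 bumps 9 from row 1; 9 starts row 2. P = [[3, 5], [9]].
Insert 6: appended to row 1. P = [[3, 5, 6], [9]].
Insert 7: appended to row 1. P = [[3, 5, 6, 7], [9]].
Insert 4: 4 bumps 5 from row 1; 5 bumps 9 from row 2; 9 starts row 3. P = [[3, 4, 6, 7], [5], [9]].
Insert 1: 1 bumps 3 from row 1; 3 bumps 5 from row 2; 5 bumps 9 from row 3; 9 starts row 4. P = [[1, 4, 6, 7], [3], [5], [9]].
Insert 8: appended to row 1. P = [[1, 4, 6, 7, 8], [3], [5], [9]].
Insert 2: 2 bumps 4 from row 1; 4 appends to row 2. P = [[1, 2, 6, 7, 8], [3, 4], [5], [9]].

So P = [[1, 2, 6, 7, 8], [3, 4], [5], [9]].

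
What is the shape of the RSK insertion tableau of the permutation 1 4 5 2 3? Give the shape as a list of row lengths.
Row-insert each entry into an empty tableau.

After inserting 1: P = [[1]].
After inserting 4: P = [[1, 4]].
After inserting 5: P = [[1, 4, 5]].
After inserting 2: P = [[1, 2, 5], [4]].
After inserting 3: P = [[1, 2, 3], [4, 5]].

The final insertion tableau P = [[1, 2, 3], [4, 5]] has shape [3, 2].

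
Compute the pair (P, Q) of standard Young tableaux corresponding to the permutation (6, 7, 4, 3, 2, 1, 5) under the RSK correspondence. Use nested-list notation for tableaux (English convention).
P = [[1, 5], [2, 7], [3], [4], [6]], Q = [[1, 2], [3, 7], [4], [5], [6]]

Insert each entry of the permutation into P by Schensted row insertion, recording in Q the position of each new cell.

Insert 6: appended to row 1. P = [[6]], Q = [[1]].
Insert 7: appended to row 1. P = [[6, 7]], Q = [[1, 2]].
Insert 4: 4 bumps 6 from row 1; 6 starts row 2. P = [[4, 7], [6]], Q = [[1, 2], [3]].
Insert 3: 3 bumps 4 from row 1; 4 bumps 6 from row 2; 6 starts row 3. P = [[3, 7], [4], [6]], Q = [[1, 2], [3], [4]].
Insert 2: 2 bumps 3 from row 1; 3 bumps 4 from row 2; 4 bumps 6 from row 3; 6 starts row 4. P = [[2, 7], [3], [4], [6]], Q = [[1, 2], [3], [4], [5]].
Insert 1: 1 bumps 2 from row 1; 2 bumps 3 from row 2; 3 bumps 4 from row 3; 4 bumps 6 from row 4; 6 starts row 5. P = [[1, 7], [2], [3], [4], [6]], Q = [[1, 2], [3], [4], [5], [6]].
Insert 5: 5 bumps 7 from row 1; 7 appends to row 2. P = [[1, 5], [2, 7], [3], [4], [6]], Q = [[1, 2], [3, 7], [4], [5], [6]].

So P = [[1, 5], [2, 7], [3], [4], [6]], Q = [[1, 2], [3, 7], [4], [5], [6]].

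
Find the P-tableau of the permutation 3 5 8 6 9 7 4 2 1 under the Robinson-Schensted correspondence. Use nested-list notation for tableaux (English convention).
Insert 3: appended to row 1. P = [[3]].
Insert 5: appended to row 1. P = [[3, 5]].
Insert 8: appended to row 1. P = [[3, 5, 8]].
Insert 6: 6 bumps 8 from row 1; 8 starts row 2. P = [[3, 5, 6], [8]].
Insert 9: appended to row 1. P = [[3, 5, 6, 9], [8]].
Insert 7: 7 bumps 9 from row 1; 9 appends to row 2. P = [[3, 5, 6, 7], [8, 9]].
Insert 4: 4 bumps 5 from row 1; 5 bumps 8 from row 2; 8 starts row 3. P = [[3, 4, 6, 7], [5, 9], [8]].
Insert 2: 2 bumps 3 from row 1; 3 bumps 5 from row 2; 5 bumps 8 from row 3; 8 starts row 4. P = [[2, 4, 6, 7], [3, 9], [5], [8]].
Insert 1: 1 bumps 2 from row 1; 2 bumps 3 from row 2; 3 bumps 5 from row 3; 5 bumps 8 from row 4; 8 starts row 5. P = [[1, 4, 6, 7], [2, 9], [3], [5], [8]].

So P = [[1, 4, 6, 7], [2, 9], [3], [5], [8]].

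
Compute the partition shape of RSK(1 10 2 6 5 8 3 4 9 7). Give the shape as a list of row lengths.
Row-insert each entry into an empty tableau.

After inserting 1: P = [[1]].
After inserting 10: P = [[1, 10]].
After inserting 2: P = [[1, 2], [10]].
After inserting 6: P = [[1, 2, 6], [10]].
After inserting 5: P = [[1, 2, 5], [6], [10]].
After inserting 8: P = [[1, 2, 5, 8], [6], [10]].
After inserting 3: P = [[1, 2, 3, 8], [5], [6], [10]].
After inserting 4: P = [[1, 2, 3, 4], [5, 8], [6], [10]].
After inserting 9: P = [[1, 2, 3, 4, 9], [5, 8], [6], [10]].
After inserting 7: P = [[1, 2, 3, 4, 7], [5, 8, 9], [6], [10]].

The final insertion tableau P = [[1, 2, 3, 4, 7], [5, 8, 9], [6], [10]] has shape [5, 3, 1, 1].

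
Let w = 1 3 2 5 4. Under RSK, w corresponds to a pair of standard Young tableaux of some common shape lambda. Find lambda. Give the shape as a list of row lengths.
[3, 2]

Row-insert each entry into an empty tableau.

After inserting 1: P = [[1]].
After inserting 3: P = [[1, 3]].
After inserting 2: P = [[1, 2], [3]].
After inserting 5: P = [[1, 2, 5], [3]].
After inserting 4: P = [[1, 2, 4], [3, 5]].

The final insertion tableau P = [[1, 2, 4], [3, 5]] has shape [3, 2].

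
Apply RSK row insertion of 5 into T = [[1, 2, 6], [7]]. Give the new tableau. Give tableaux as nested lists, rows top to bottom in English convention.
In row 1, 5 replaces 6 (the leftmost entry greater than 5); 6 is bumped to row 2. In row 2, 6 replaces 7 (the leftmost entry greater than 6); 7 is bumped to row 3. 7 starts a new row 3. The new tableau is [[1, 2, 5], [6], [7]].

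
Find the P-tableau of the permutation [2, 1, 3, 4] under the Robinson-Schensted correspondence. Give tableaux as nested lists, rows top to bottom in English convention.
After inserting 2: P = [[2]].
After inserting 1: P = [[1], [2]].
After inserting 3: P = [[1, 3], [2]].
After inserting 4: P = [[1, 3, 4], [2]].

So P = [[1, 3, 4], [2]].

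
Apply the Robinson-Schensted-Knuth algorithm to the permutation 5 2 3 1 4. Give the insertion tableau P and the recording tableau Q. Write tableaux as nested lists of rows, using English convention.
P = [[1, 3, 4], [2], [5]], Q = [[1, 3, 5], [2], [4]]

Insert each entry of the permutation into P by Schensted row insertion, recording in Q the position of each new cell.

After inserting 5: P = [[5]].
After inserting 2: P = [[2], [5]].
After inserting 3: P = [[2, 3], [5]].
After inserting 1: P = [[1, 3], [2], [5]].
After inserting 4: P = [[1, 3, 4], [2], [5]].

So P = [[1, 3, 4], [2], [5]], Q = [[1, 3, 5], [2], [4]].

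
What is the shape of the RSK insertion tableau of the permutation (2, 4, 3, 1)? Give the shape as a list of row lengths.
Row-insert each entry into an empty tableau.

After inserting 2: P = [[2]].
After inserting 4: P = [[2, 4]].
After inserting 3: P = [[2, 3], [4]].
After inserting 1: P = [[1, 3], [2], [4]].

The final insertion tableau P = [[1, 3], [2], [4]] has shape [2, 1, 1].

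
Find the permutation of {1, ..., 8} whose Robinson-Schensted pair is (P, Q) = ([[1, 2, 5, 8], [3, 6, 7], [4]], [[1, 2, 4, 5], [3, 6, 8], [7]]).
Reverse the RSK construction: for i from n down to 1, find the cell of Q containing i, remove the entry at that cell from P, and reverse-bump it up through P; the value ejected from row 1 is w(i).

Step i=8: Q has 8 at row 2, column 3; remove 7 from row 2 of P and reverse-bump: 7 enters row 1 and ejects 5. So w(8) = 5. P is now [[1, 2, 7, 8], [3, 6], [4]].
Step i=7: Q has 7 at row 3, column 1; remove 4 from row 3 of P and reverse-bump: 4 enters row 2 and ejects 3; 3 enters row 1 and ejects 2. So w(7) = 2. P is now [[1, 3, 7, 8], [4, 6]].
Step i=6: Q has 6 at row 2, column 2; remove 6 from row 2 of P and reverse-bump: 6 enters row 1 and ejects 3. So w(6) = 3. P is now [[1, 6, 7, 8], [4]].
Step i=5: Q has 5 at row 1, column 4; remove that cell from P, ejecting 8. So w(5) = 8. P is now [[1, 6, 7], [4]].
Step i=4: Q has 4 at row 1, column 3; remove that cell from P, ejecting 7. So w(4) = 7. P is now [[1, 6], [4]].
Step i=3: Q has 3 at row 2, column 1; remove 4 from row 2 of P and reverse-bump: 4 enters row 1 and ejects 1. So w(3) = 1. P is now [[4, 6]].
Step i=2: Q has 2 at row 1, column 2; remove that cell from P, ejecting 6. So w(2) = 6. P is now [[4]].
Step i=1: Q has 1 at row 1, column 1; remove that cell from P, ejecting 4. So w(1) = 4. P is now [].

So w = 4 6 1 7 8 3 2 5.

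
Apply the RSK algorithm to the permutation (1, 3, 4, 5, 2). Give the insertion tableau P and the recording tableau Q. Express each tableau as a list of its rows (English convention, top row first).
Insert each entry of the permutation into P by Schensted row insertion, recording in Q the position of each new cell.

Insert 1: appended to row 1. P = [[1]].
Insert 3: appended to row 1. P = [[1, 3]].
Insert 4: appended to row 1. P = [[1, 3, 4]].
Insert 5: appended to row 1. P = [[1, 3, 4, 5]].
Insert 2: 2 bumps 3 from row 1; 3 starts row 2. P = [[1, 2, 4, 5], [3]].

So P = [[1, 2, 4, 5], [3]], Q = [[1, 2, 3, 4], [5]].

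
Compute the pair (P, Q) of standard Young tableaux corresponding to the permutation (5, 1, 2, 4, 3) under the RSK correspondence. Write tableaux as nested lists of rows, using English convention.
Insert each entry of the permutation into P by Schensted row insertion, recording in Q the position of each new cell.

Insert 5: appended to row 1. P = [[5]].
Insert 1: 1 bumps 5 from row 1; 5 starts row 2. P = [[1], [5]].
Insert 2: appended to row 1. P = [[1, 2], [5]].
Insert 4: appended to row 1. P = [[1, 2, 4], [5]].
Insert 3: 3 bumps 4 from row 1; 4 bumps 5 from row 2; 5 starts row 3. P = [[1, 2, 3], [4], [5]].

So P = [[1, 2, 3], [4], [5]], Q = [[1, 3, 4], [2], [5]].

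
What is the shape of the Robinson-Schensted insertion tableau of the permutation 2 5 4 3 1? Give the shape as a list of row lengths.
[2, 1, 1, 1]

Row-insert each entry into an empty tableau.

After inserting 2: P = [[2]].
After inserting 5: P = [[2, 5]].
After inserting 4: P = [[2, 4], [5]].
After inserting 3: P = [[2, 3], [4], [5]].
After inserting 1: P = [[1, 3], [2], [4], [5]].

The final insertion tableau P = [[1, 3], [2], [4], [5]] has shape [2, 1, 1, 1].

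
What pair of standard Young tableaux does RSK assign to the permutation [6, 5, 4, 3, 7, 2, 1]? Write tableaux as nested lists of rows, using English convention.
P = [[1, 7], [2], [3], [4], [5], [6]], Q = [[1, 5], [2], [3], [4], [6], [7]]

Insert each entry of the permutation into P by Schensted row insertion, recording in Q the position of each new cell.

Insert 6: appended to row 1. P = [[6]].
Insert 5: 5 bumps 6 from row 1; 6 starts row 2. P = [[5], [6]].
Insert 4: 4 bumps 5 from row 1; 5 bumps 6 from row 2; 6 starts row 3. P = [[4], [5], [6]].
Insert 3: 3 bumps 4 from row 1; 4 bumps 5 from row 2; 5 bumps 6 from row 3; 6 starts row 4. P = [[3], [4], [5], [6]].
Insert 7: appended to row 1. P = [[3, 7], [4], [5], [6]].
Insert 2: 2 bumps 3 from row 1; 3 bumps 4 from row 2; 4 bumps 5 from row 3; 5 bumps 6 from row 4; 6 starts row 5. P = [[2, 7], [3], [4], [5], [6]].
Insert 1: 1 bumps 2 from row 1; 2 bumps 3 from row 2; 3 bumps 4 from row 3; 4 bumps 5 from row 4; 5 bumps 6 from row 5; 6 starts row 6. P = [[1, 7], [2], [3], [4], [5], [6]].

So P = [[1, 7], [2], [3], [4], [5], [6]], Q = [[1, 5], [2], [3], [4], [6], [7]].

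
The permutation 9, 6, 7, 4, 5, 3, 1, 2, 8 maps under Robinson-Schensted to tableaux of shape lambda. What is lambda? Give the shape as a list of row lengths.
Row-insert each entry into an empty tableau.

After inserting 9: P = [[9]].
After inserting 6: P = [[6], [9]].
After inserting 7: P = [[6, 7], [9]].
After inserting 4: P = [[4, 7], [6], [9]].
After inserting 5: P = [[4, 5], [6, 7], [9]].
After inserting 3: P = [[3, 5], [4, 7], [6], [9]].
After inserting 1: P = [[1, 5], [3, 7], [4], [6], [9]].
After inserting 2: P = [[1, 2], [3, 5], [4, 7], [6], [9]].
After inserting 8: P = [[1, 2, 8], [3, 5], [4, 7], [6], [9]].

The final insertion tableau P = [[1, 2, 8], [3, 5], [4, 7], [6], [9]] has shape [3, 2, 2, 1, 1].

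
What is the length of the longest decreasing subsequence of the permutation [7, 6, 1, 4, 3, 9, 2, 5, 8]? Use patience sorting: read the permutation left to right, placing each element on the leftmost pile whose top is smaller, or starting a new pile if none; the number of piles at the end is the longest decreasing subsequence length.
7: new pile. tops = [7]
6: new pile. tops = [7, 6]
1: new pile. tops = [7, 6, 1]
4: onto pile 3 (replacing 1). tops = [7, 6, 4]
3: new pile. tops = [7, 6, 4, 3]
9: onto pile 1 (replacing 7). tops = [9, 6, 4, 3]
2: new pile. tops = [9, 6, 4, 3, 2]
5: onto pile 3 (replacing 4). tops = [9, 6, 5, 3, 2]
8: onto pile 2 (replacing 6). tops = [9, 8, 5, 3, 2]

5 piles, so the longest decreasing subsequence has length 5.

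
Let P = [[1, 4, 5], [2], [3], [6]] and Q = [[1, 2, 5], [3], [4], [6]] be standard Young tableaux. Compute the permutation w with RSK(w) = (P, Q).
Reverse the RSK construction: for i from n down to 1, find the cell of Q containing i, remove the entry at that cell from P, and reverse-bump it up through P; the value ejected from row 1 is w(i).

Step i=6: Q has 6 at row 4, column 1; remove 6 from row 4 of P and reverse-bump: 6 enters row 3 and ejects 3; 3 enters row 2 and ejects 2; 2 enters row 1 and ejects 1. So w(6) = 1. P is now [[2, 4, 5], [3], [6]].
Step i=5: Q has 5 at row 1, column 3; remove that cell from P, ejecting 5. So w(5) = 5. P is now [[2, 4], [3], [6]].
Step i=4: Q has 4 at row 3, column 1; remove 6 from row 3 of P and reverse-bump: 6 enters row 2 and ejects 3; 3 enters row 1 and ejects 2. So w(4) = 2. P is now [[3, 4], [6]].
Step i=3: Q has 3 at row 2, column 1; remove 6 from row 2 of P and reverse-bump: 6 enters row 1 and ejects 4. So w(3) = 4. P is now [[3, 6]].
Step i=2: Q has 2 at row 1, column 2; remove that cell from P, ejecting 6. So w(2) = 6. P is now [[3]].
Step i=1: Q has 1 at row 1, column 1; remove that cell from P, ejecting 3. So w(1) = 3. P is now [].

So w = 3 6 4 2 5 1.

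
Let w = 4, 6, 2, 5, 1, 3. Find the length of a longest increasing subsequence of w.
2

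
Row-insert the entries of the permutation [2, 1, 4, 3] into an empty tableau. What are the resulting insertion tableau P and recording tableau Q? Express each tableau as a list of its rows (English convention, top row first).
P = [[1, 3], [2, 4]], Q = [[1, 3], [2, 4]]

Insert each entry of the permutation into P by Schensted row insertion, recording in Q the position of each new cell.

After inserting 2: P = [[2]].
After inserting 1: P = [[1], [2]].
After inserting 4: P = [[1, 4], [2]].
After inserting 3: P = [[1, 3], [2, 4]].

So P = [[1, 3], [2, 4]], Q = [[1, 3], [2, 4]].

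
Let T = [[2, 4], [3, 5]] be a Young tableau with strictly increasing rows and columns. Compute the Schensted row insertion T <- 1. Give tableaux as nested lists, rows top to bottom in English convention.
[[1, 4], [2, 5], [3]]

In row 1, 1 replaces 2 (the leftmost entry greater than 1); 2 is bumped to row 2. In row 2, 2 replaces 3 (the leftmost entry greater than 2); 3 is bumped to row 3. 3 starts a new row 3. The new tableau is [[1, 4], [2, 5], [3]].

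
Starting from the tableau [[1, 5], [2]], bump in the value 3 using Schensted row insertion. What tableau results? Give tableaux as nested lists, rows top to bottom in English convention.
In row 1, 3 replaces 5 (the leftmost entry greater than 3); 5 is bumped to row 2. 5 is appended to row 2. The new tableau is [[1, 3], [2, 5]].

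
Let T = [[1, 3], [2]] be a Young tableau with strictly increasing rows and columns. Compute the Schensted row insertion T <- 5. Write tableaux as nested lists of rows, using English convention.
5 is larger than every entry of row 1, so it is appended to row 1. The new tableau is [[1, 3, 5], [2]].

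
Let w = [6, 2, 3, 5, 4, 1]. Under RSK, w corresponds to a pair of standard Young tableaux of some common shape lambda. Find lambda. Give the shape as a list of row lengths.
Row-insert each entry into an empty tableau.

After inserting 6: P = [[6]].
After inserting 2: P = [[2], [6]].
After inserting 3: P = [[2, 3], [6]].
After inserting 5: P = [[2, 3, 5], [6]].
After inserting 4: P = [[2, 3, 4], [5], [6]].
After inserting 1: P = [[1, 3, 4], [2], [5], [6]].

The final insertion tableau P = [[1, 3, 4], [2], [5], [6]] has shape [3, 1, 1, 1].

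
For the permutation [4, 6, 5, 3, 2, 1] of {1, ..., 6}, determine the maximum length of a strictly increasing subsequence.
2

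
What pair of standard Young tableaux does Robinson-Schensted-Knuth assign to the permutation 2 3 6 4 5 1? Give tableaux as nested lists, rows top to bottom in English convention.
Insert each entry of the permutation into P by Schensted row insertion, recording in Q the position of each new cell.

Insert 2: appended to row 1. P = [[2]].
Insert 3: appended to row 1. P = [[2, 3]].
Insert 6: appended to row 1. P = [[2, 3, 6]].
Insert 4: 4 bumps 6 from row 1; 6 starts row 2. P = [[2, 3, 4], [6]].
Insert 5: appended to row 1. P = [[2, 3, 4, 5], [6]].
Insert 1: 1 bumps 2 from row 1; 2 bumps 6 from row 2; 6 starts row 3. P = [[1, 3, 4, 5], [2], [6]].

So P = [[1, 3, 4, 5], [2], [6]], Q = [[1, 2, 3, 5], [4], [6]].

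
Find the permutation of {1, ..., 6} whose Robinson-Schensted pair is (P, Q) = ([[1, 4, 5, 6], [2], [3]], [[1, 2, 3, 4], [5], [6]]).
3 4 5 6 2 1

Reverse the RSK construction: for i from n down to 1, find the cell of Q containing i, remove the entry at that cell from P, and reverse-bump it up through P; the value ejected from row 1 is w(i).

Step i=6: Q has 6 at row 3, column 1; remove 3 from row 3 of P and reverse-bump: 3 enters row 2 and ejects 2; 2 enters row 1 and ejects 1. So w(6) = 1. P is now [[2, 4, 5, 6], [3]].
Step i=5: Q has 5 at row 2, column 1; remove 3 from row 2 of P and reverse-bump: 3 enters row 1 and ejects 2. So w(5) = 2. P is now [[3, 4, 5, 6]].
Step i=4: Q has 4 at row 1, column 4; remove that cell from P, ejecting 6. So w(4) = 6. P is now [[3, 4, 5]].
Step i=3: Q has 3 at row 1, column 3; remove that cell from P, ejecting 5. So w(3) = 5. P is now [[3, 4]].
Step i=2: Q has 2 at row 1, column 2; remove that cell from P, ejecting 4. So w(2) = 4. P is now [[3]].
Step i=1: Q has 1 at row 1, column 1; remove that cell from P, ejecting 3. So w(1) = 3. P is now [].

So w = 3 4 5 6 2 1.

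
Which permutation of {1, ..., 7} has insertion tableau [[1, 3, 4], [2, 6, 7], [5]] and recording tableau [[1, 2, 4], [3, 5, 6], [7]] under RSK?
5 6 2 7 3 4 1

Reverse the RSK construction: for i from n down to 1, find the cell of Q containing i, remove the entry at that cell from P, and reverse-bump it up through P; the value ejected from row 1 is w(i).

Step i=7: Q has 7 at row 3, column 1; remove 5 from row 3 of P and reverse-bump: 5 enters row 2 and ejects 2; 2 enters row 1 and ejects 1. So w(7) = 1. P is now [[2, 3, 4], [5, 6, 7]].
Step i=6: Q has 6 at row 2, column 3; remove 7 from row 2 of P and reverse-bump: 7 enters row 1 and ejects 4. So w(6) = 4. P is now [[2, 3, 7], [5, 6]].
Step i=5: Q has 5 at row 2, column 2; remove 6 from row 2 of P and reverse-bump: 6 enters row 1 and ejects 3. So w(5) = 3. P is now [[2, 6, 7], [5]].
Step i=4: Q has 4 at row 1, column 3; remove that cell from P, ejecting 7. So w(4) = 7. P is now [[2, 6], [5]].
Step i=3: Q has 3 at row 2, column 1; remove 5 from row 2 of P and reverse-bump: 5 enters row 1 and ejects 2. So w(3) = 2. P is now [[5, 6]].
Step i=2: Q has 2 at row 1, column 2; remove that cell from P, ejecting 6. So w(2) = 6. P is now [[5]].
Step i=1: Q has 1 at row 1, column 1; remove that cell from P, ejecting 5. So w(1) = 5. P is now [].

So w = 5 6 2 7 3 4 1.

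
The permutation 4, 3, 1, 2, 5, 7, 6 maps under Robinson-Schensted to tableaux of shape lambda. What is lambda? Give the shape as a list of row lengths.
Row-insert each entry into an empty tableau.

After inserting 4: P = [[4]].
After inserting 3: P = [[3], [4]].
After inserting 1: P = [[1], [3], [4]].
After inserting 2: P = [[1, 2], [3], [4]].
After inserting 5: P = [[1, 2, 5], [3], [4]].
After inserting 7: P = [[1, 2, 5, 7], [3], [4]].
After inserting 6: P = [[1, 2, 5, 6], [3, 7], [4]].

The final insertion tableau P = [[1, 2, 5, 6], [3, 7], [4]] has shape [4, 2, 1].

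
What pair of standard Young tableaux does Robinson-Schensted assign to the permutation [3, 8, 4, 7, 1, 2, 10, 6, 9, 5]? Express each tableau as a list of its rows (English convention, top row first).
Insert each entry of the permutation into P by Schensted row insertion, recording in Q the position of each new cell.

Insert 3: appended to row 1. P = [[3]].
Insert 8: appended to row 1. P = [[3, 8]].
Insert 4: 4 bumps 8 from row 1; 8 starts row 2. P = [[3, 4], [8]].
Insert 7: appended to row 1. P = [[3, 4, 7], [8]].
Insert 1: 1 bumps 3 from row 1; 3 bumps 8 from row 2; 8 starts row 3. P = [[1, 4, 7], [3], [8]].
Insert 2: 2 bumps 4 from row 1; 4 appends to row 2. P = [[1, 2, 7], [3, 4], [8]].
Insert 10: appended to row 1. P = [[1, 2, 7, 10], [3, 4], [8]].
Insert 6: 6 bumps 7 from row 1; 7 appends to row 2. P = [[1, 2, 6, 10], [3, 4, 7], [8]].
Insert 9: 9 bumps 10 from row 1; 10 appends to row 2. P = [[1, 2, 6, 9], [3, 4, 7, 10], [8]].
Insert 5: 5 bumps 6 from row 1; 6 bumps 7 from row 2; 7 bumps 8 from row 3; 8 starts row 4. P = [[1, 2, 5, 9], [3, 4, 6, 10], [7], [8]].

So P = [[1, 2, 5, 9], [3, 4, 6, 10], [7], [8]], Q = [[1, 2, 4, 7], [3, 6, 8, 9], [5], [10]].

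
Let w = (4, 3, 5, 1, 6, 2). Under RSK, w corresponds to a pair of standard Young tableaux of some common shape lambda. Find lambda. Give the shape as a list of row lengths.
Row-insert each entry into an empty tableau.

After inserting 4: P = [[4]].
After inserting 3: P = [[3], [4]].
After inserting 5: P = [[3, 5], [4]].
After inserting 1: P = [[1, 5], [3], [4]].
After inserting 6: P = [[1, 5, 6], [3], [4]].
After inserting 2: P = [[1, 2, 6], [3, 5], [4]].

The final insertion tableau P = [[1, 2, 6], [3, 5], [4]] has shape [3, 2, 1].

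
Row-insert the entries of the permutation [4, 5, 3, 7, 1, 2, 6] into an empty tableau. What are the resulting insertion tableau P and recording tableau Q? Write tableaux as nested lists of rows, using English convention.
P = [[1, 2, 6], [3, 5, 7], [4]], Q = [[1, 2, 4], [3, 6, 7], [5]]

Insert each entry of the permutation into P by Schensted row insertion, recording in Q the position of each new cell.

Insert 4: appended to row 1. P = [[4]], Q = [[1]].
Insert 5: appended to row 1. P = [[4, 5]], Q = [[1, 2]].
Insert 3: 3 bumps 4 from row 1; 4 starts row 2. P = [[3, 5], [4]], Q = [[1, 2], [3]].
Insert 7: appended to row 1. P = [[3, 5, 7], [4]], Q = [[1, 2, 4], [3]].
Insert 1: 1 bumps 3 from row 1; 3 bumps 4 from row 2; 4 starts row 3. P = [[1, 5, 7], [3], [4]], Q = [[1, 2, 4], [3], [5]].
Insert 2: 2 bumps 5 from row 1; 5 appends to row 2. P = [[1, 2, 7], [3, 5], [4]], Q = [[1, 2, 4], [3, 6], [5]].
Insert 6: 6 bumps 7 from row 1; 7 appends to row 2. P = [[1, 2, 6], [3, 5, 7], [4]], Q = [[1, 2, 4], [3, 6, 7], [5]].

So P = [[1, 2, 6], [3, 5, 7], [4]], Q = [[1, 2, 4], [3, 6, 7], [5]].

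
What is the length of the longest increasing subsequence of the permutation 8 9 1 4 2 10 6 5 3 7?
4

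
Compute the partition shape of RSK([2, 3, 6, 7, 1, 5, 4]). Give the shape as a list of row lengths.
[4, 2, 1]

Row-insert each entry into an empty tableau.

After inserting 2: P = [[2]].
After inserting 3: P = [[2, 3]].
After inserting 6: P = [[2, 3, 6]].
After inserting 7: P = [[2, 3, 6, 7]].
After inserting 1: P = [[1, 3, 6, 7], [2]].
After inserting 5: P = [[1, 3, 5, 7], [2, 6]].
After inserting 4: P = [[1, 3, 4, 7], [2, 5], [6]].

The final insertion tableau P = [[1, 3, 4, 7], [2, 5], [6]] has shape [4, 2, 1].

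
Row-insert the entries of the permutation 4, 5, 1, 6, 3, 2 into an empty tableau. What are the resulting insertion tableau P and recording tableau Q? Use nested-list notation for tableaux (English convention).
P = [[1, 2, 6], [3, 5], [4]], Q = [[1, 2, 4], [3, 5], [6]]

Insert each entry of the permutation into P by Schensted row insertion, recording in Q the position of each new cell.

Insert 4: appended to row 1. P = [[4]].
Insert 5: appended to row 1. P = [[4, 5]].
Insert 1: 1 bumps 4 from row 1; 4 starts row 2. P = [[1, 5], [4]].
Insert 6: appended to row 1. P = [[1, 5, 6], [4]].
Insert 3: 3 bumps 5 from row 1; 5 appends to row 2. P = [[1, 3, 6], [4, 5]].
Insert 2: 2 bumps 3 from row 1; 3 bumps 4 from row 2; 4 starts row 3. P = [[1, 2, 6], [3, 5], [4]].

So P = [[1, 2, 6], [3, 5], [4]], Q = [[1, 2, 4], [3, 5], [6]].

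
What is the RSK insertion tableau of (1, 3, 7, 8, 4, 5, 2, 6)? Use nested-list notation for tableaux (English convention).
P = [[1, 2, 4, 5, 6], [3, 8], [7]]

Insert 1: appended to row 1. P = [[1]].
Insert 3: appended to row 1. P = [[1, 3]].
Insert 7: appended to row 1. P = [[1, 3, 7]].
Insert 8: appended to row 1. P = [[1, 3, 7, 8]].
Insert 4: 4 bumps 7 from row 1; 7 starts row 2. P = [[1, 3, 4, 8], [7]].
Insert 5: 5 bumps 8 from row 1; 8 appends to row 2. P = [[1, 3, 4, 5], [7, 8]].
Insert 2: 2 bumps 3 from row 1; 3 bumps 7 from row 2; 7 starts row 3. P = [[1, 2, 4, 5], [3, 8], [7]].
Insert 6: appended to row 1. P = [[1, 2, 4, 5, 6], [3, 8], [7]].

So P = [[1, 2, 4, 5, 6], [3, 8], [7]].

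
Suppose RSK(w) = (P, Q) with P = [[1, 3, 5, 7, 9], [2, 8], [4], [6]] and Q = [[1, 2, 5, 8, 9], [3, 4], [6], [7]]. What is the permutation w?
6 8 2 4 5 3 1 7 9

Reverse the RSK construction: for i from n down to 1, find the cell of Q containing i, remove the entry at that cell from P, and reverse-bump it up through P; the value ejected from row 1 is w(i).

Step i=9: Q has 9 at row 1, column 5; remove that cell from P, ejecting 9. So w(9) = 9. P is now [[1, 3, 5, 7], [2, 8], [4], [6]].
Step i=8: Q has 8 at row 1, column 4; remove that cell from P, ejecting 7. So w(8) = 7. P is now [[1, 3, 5], [2, 8], [4], [6]].
Step i=7: Q has 7 at row 4, column 1; remove 6 from row 4 of P and reverse-bump: 6 enters row 3 and ejects 4; 4 enters row 2 and ejects 2; 2 enters row 1 and ejects 1. So w(7) = 1. P is now [[2, 3, 5], [4, 8], [6]].
Step i=6: Q has 6 at row 3, column 1; remove 6 from row 3 of P and reverse-bump: 6 enters row 2 and ejects 4; 4 enters row 1 and ejects 3. So w(6) = 3. P is now [[2, 4, 5], [6, 8]].
Step i=5: Q has 5 at row 1, column 3; remove that cell from P, ejecting 5. So w(5) = 5. P is now [[2, 4], [6, 8]].
Step i=4: Q has 4 at row 2, column 2; remove 8 from row 2 of P and reverse-bump: 8 enters row 1 and ejects 4. So w(4) = 4. P is now [[2, 8], [6]].
Step i=3: Q has 3 at row 2, column 1; remove 6 from row 2 of P and reverse-bump: 6 enters row 1 and ejects 2. So w(3) = 2. P is now [[6, 8]].
Step i=2: Q has 2 at row 1, column 2; remove that cell from P, ejecting 8. So w(2) = 8. P is now [[6]].
Step i=1: Q has 1 at row 1, column 1; remove that cell from P, ejecting 6. So w(1) = 6. P is now [].

So w = 6 8 2 4 5 3 1 7 9.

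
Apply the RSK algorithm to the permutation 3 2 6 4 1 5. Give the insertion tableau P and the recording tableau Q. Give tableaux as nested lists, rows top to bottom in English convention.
Insert each entry of the permutation into P by Schensted row insertion, recording in Q the position of each new cell.

Insert 3: appended to row 1. P = [[3]].
Insert 2: 2 bumps 3 from row 1; 3 starts row 2. P = [[2], [3]].
Insert 6: appended to row 1. P = [[2, 6], [3]].
Insert 4: 4 bumps 6 from row 1; 6 appends to row 2. P = [[2, 4], [3, 6]].
Insert 1: 1 bumps 2 from row 1; 2 bumps 3 from row 2; 3 starts row 3. P = [[1, 4], [2, 6], [3]].
Insert 5: appended to row 1. P = [[1, 4, 5], [2, 6], [3]].

So P = [[1, 4, 5], [2, 6], [3]], Q = [[1, 3, 6], [2, 4], [5]].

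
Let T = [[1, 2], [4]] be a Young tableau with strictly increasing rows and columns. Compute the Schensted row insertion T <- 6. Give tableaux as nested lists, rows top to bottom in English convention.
[[1, 2, 6], [4]]

6 is larger than every entry of row 1, so it is appended to row 1. The new tableau is [[1, 2, 6], [4]].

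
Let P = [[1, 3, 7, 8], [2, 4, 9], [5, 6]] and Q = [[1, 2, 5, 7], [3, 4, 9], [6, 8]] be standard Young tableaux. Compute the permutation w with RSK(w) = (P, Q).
5 6 2 4 7 1 9 3 8

Reverse RSK: for i = n, n-1, ..., 1, locate i in Q, remove the corresponding corner cell from P, and reverse-bump its entry up through P; the value ejected from row 1 is w(i).

So w = 5 6 2 4 7 1 9 3 8.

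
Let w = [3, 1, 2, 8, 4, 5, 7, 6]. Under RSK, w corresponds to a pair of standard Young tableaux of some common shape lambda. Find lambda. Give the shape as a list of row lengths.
Row-insert each entry into an empty tableau.

After inserting 3: P = [[3]].
After inserting 1: P = [[1], [3]].
After inserting 2: P = [[1, 2], [3]].
After inserting 8: P = [[1, 2, 8], [3]].
After inserting 4: P = [[1, 2, 4], [3, 8]].
After inserting 5: P = [[1, 2, 4, 5], [3, 8]].
After inserting 7: P = [[1, 2, 4, 5, 7], [3, 8]].
After inserting 6: P = [[1, 2, 4, 5, 6], [3, 7], [8]].

The final insertion tableau P = [[1, 2, 4, 5, 6], [3, 7], [8]] has shape [5, 2, 1].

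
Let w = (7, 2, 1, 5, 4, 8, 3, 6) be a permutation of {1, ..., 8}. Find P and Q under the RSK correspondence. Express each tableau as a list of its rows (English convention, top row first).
P = [[1, 3, 6], [2, 4, 8], [5], [7]], Q = [[1, 4, 6], [2, 5, 8], [3], [7]]

Insert each entry of the permutation into P by Schensted row insertion, recording in Q the position of each new cell.

Insert 7: appended to row 1. P = [[7]].
Insert 2: 2 bumps 7 from row 1; 7 starts row 2. P = [[2], [7]].
Insert 1: 1 bumps 2 from row 1; 2 bumps 7 from row 2; 7 starts row 3. P = [[1], [2], [7]].
Insert 5: appended to row 1. P = [[1, 5], [2], [7]].
Insert 4: 4 bumps 5 from row 1; 5 appends to row 2. P = [[1, 4], [2, 5], [7]].
Insert 8: appended to row 1. P = [[1, 4, 8], [2, 5], [7]].
Insert 3: 3 bumps 4 from row 1; 4 bumps 5 from row 2; 5 bumps 7 from row 3; 7 starts row 4. P = [[1, 3, 8], [2, 4], [5], [7]].
Insert 6: 6 bumps 8 from row 1; 8 appends to row 2. P = [[1, 3, 6], [2, 4, 8], [5], [7]].

So P = [[1, 3, 6], [2, 4, 8], [5], [7]], Q = [[1, 4, 6], [2, 5, 8], [3], [7]].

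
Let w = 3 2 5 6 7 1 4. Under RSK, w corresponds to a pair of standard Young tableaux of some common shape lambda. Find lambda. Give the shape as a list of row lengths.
[4, 2, 1]

Row-insert each entry into an empty tableau.

After inserting 3: P = [[3]].
After inserting 2: P = [[2], [3]].
After inserting 5: P = [[2, 5], [3]].
After inserting 6: P = [[2, 5, 6], [3]].
After inserting 7: P = [[2, 5, 6, 7], [3]].
After inserting 1: P = [[1, 5, 6, 7], [2], [3]].
After inserting 4: P = [[1, 4, 6, 7], [2, 5], [3]].

The final insertion tableau P = [[1, 4, 6, 7], [2, 5], [3]] has shape [4, 2, 1].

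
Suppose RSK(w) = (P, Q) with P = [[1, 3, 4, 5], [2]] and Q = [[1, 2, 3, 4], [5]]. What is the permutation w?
2 3 4 5 1

Reverse the RSK construction: for i from n down to 1, find the cell of Q containing i, remove the entry at that cell from P, and reverse-bump it up through P; the value ejected from row 1 is w(i).

Step i=5: Q has 5 at row 2, column 1; remove 2 from row 2 of P and reverse-bump: 2 enters row 1 and ejects 1. So w(5) = 1. P is now [[2, 3, 4, 5]].
Step i=4: Q has 4 at row 1, column 4; remove that cell from P, ejecting 5. So w(4) = 5. P is now [[2, 3, 4]].
Step i=3: Q has 3 at row 1, column 3; remove that cell from P, ejecting 4. So w(3) = 4. P is now [[2, 3]].
Step i=2: Q has 2 at row 1, column 2; remove that cell from P, ejecting 3. So w(2) = 3. P is now [[2]].
Step i=1: Q has 1 at row 1, column 1; remove that cell from P, ejecting 2. So w(1) = 2. P is now [].

So w = 2 3 4 5 1.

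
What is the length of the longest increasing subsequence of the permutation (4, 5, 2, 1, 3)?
2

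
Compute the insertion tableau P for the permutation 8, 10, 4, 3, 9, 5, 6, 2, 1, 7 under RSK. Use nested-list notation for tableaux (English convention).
After inserting 8: P = [[8]].
After inserting 10: P = [[8, 10]].
After inserting 4: P = [[4, 10], [8]].
After inserting 3: P = [[3, 10], [4], [8]].
After inserting 9: P = [[3, 9], [4, 10], [8]].
After inserting 5: P = [[3, 5], [4, 9], [8, 10]].
After inserting 6: P = [[3, 5, 6], [4, 9], [8, 10]].
After inserting 2: P = [[2, 5, 6], [3, 9], [4, 10], [8]].
After inserting 1: P = [[1, 5, 6], [2, 9], [3, 10], [4], [8]].
After inserting 7: P = [[1, 5, 6, 7], [2, 9], [3, 10], [4], [8]].

So P = [[1, 5, 6, 7], [2, 9], [3, 10], [4], [8]].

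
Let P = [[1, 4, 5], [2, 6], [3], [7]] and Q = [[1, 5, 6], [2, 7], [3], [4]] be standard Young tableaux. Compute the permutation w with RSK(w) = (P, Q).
Reverse RSK: for i = n, n-1, ..., 1, locate i in Q, remove the corresponding corner cell from P, and reverse-bump its entry up through P; the value ejected from row 1 is w(i).

So w = 7 3 2 1 4 6 5.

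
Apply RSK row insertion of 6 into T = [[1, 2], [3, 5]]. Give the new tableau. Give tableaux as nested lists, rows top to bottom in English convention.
6 is larger than every entry of row 1, so it is appended to row 1. The new tableau is [[1, 2, 6], [3, 5]].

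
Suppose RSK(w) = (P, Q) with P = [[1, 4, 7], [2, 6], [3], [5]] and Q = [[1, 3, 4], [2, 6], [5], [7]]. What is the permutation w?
Reverse the RSK construction: for i from n down to 1, find the cell of Q containing i, remove the entry at that cell from P, and reverse-bump it up through P; the value ejected from row 1 is w(i).

Step i=7: Q has 7 at row 4, column 1; remove 5 from row 4 of P and reverse-bump: 5 enters row 3 and ejects 3; 3 enters row 2 and ejects 2; 2 enters row 1 and ejects 1. So w(7) = 1. P is now [[2, 4, 7], [3, 6], [5]].
Step i=6: Q has 6 at row 2, column 2; remove 6 from row 2 of P and reverse-bump: 6 enters row 1 and ejects 4. So w(6) = 4. P is now [[2, 6, 7], [3], [5]].
Step i=5: Q has 5 at row 3, column 1; remove 5 from row 3 of P and reverse-bump: 5 enters row 2 and ejects 3; 3 enters row 1 and ejects 2. So w(5) = 2. P is now [[3, 6, 7], [5]].
Step i=4: Q has 4 at row 1, column 3; remove that cell from P, ejecting 7. So w(4) = 7. P is now [[3, 6], [5]].
Step i=3: Q has 3 at row 1, column 2; remove that cell from P, ejecting 6. So w(3) = 6. P is now [[3], [5]].
Step i=2: Q has 2 at row 2, column 1; remove 5 from row 2 of P and reverse-bump: 5 enters row 1 and ejects 3. So w(2) = 3. P is now [[5]].
Step i=1: Q has 1 at row 1, column 1; remove that cell from P, ejecting 5. So w(1) = 5. P is now [].

So w = 5 3 6 7 2 4 1.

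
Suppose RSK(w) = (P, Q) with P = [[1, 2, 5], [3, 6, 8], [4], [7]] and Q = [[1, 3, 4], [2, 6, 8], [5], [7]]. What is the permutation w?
7 4 6 8 1 3 2 5

Reverse RSK: for i = n, n-1, ..., 1, locate i in Q, remove the corresponding corner cell from P, and reverse-bump its entry up through P; the value ejected from row 1 is w(i).

So w = 7 4 6 8 1 3 2 5.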